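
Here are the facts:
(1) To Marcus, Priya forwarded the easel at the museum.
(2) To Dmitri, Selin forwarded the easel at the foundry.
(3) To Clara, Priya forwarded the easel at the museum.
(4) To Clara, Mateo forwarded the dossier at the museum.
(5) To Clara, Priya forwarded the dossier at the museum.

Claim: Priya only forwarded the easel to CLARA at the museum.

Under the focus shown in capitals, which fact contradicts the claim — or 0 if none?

1

The capitals mark "Clara" as focus. So "only" rules out other recipients, with the rest (agent = Priya, thing = the easel, setting = at the museum) as background.
Fact (1) shares the background but differs in recipient (Marcus) — a counterexample.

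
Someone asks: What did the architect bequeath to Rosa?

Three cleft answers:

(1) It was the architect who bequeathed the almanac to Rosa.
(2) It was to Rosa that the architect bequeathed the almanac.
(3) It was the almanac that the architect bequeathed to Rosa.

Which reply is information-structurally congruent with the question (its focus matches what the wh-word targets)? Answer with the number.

3

The question word "what" targets the direct object.
Option (1) clefts "the architect" — the subject (agent), not what was asked.
Option (2) clefts "to Rosa" — the recipient, not what was asked.
Option (3) clefts "the almanac" — that matches what the question asks about.
So the congruent reply is (3).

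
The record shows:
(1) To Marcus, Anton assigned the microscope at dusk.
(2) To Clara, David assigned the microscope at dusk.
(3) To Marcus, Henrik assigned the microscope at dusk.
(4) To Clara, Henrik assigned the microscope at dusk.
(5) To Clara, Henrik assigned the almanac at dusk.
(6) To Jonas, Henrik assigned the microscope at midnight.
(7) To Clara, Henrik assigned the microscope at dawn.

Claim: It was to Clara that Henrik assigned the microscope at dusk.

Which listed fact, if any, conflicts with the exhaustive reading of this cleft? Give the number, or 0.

The cleft puts "Clara" in focus and presupposes the open proposition with same agent, thing, setting (Henrik / the microscope / at dusk).
The exhaustive reading says no other recipient fits that background.
Fact (3) shares the background but with recipient = Marcus; exhaustivity is violated.

3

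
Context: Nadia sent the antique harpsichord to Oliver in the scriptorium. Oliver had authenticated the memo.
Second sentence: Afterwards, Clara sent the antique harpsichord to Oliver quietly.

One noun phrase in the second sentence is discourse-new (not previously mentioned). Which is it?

"the antique harpsichord" and "Oliver" in the second sentence are given — already mentioned in the context.
"Clara" has no antecedent in the context; it is discourse-new.

Clara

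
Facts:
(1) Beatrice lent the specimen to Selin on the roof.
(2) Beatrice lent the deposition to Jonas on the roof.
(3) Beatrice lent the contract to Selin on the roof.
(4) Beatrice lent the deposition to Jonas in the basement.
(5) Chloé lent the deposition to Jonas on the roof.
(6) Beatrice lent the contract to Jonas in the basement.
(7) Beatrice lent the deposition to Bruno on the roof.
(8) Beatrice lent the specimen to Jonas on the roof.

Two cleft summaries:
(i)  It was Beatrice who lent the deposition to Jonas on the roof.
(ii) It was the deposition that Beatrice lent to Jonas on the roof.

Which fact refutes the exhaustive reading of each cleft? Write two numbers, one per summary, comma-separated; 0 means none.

(i): focus "Beatrice". Looking for same thing, recipient, setting (the deposition / Jonas / on the roof) with some other agent — fact (5) has Chloé there. Refuted.
(ii): focus "the deposition". Looking for same agent, recipient, setting (Beatrice / Jonas / on the roof) with some other thing — fact (8) has the specimen there. Refuted.

5, 8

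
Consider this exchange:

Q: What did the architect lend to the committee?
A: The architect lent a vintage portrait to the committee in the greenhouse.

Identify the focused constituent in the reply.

The wh-word "what" asks about the direct object.
In the answer, "the architect" and "to the committee" are given — repeated from the question.
"in the greenhouse" is also new, but it specifies the location, which is not what the question asks about — so it is not the focus.
The constituent filling the direct object gap is "a vintage portrait"; that is the focus.

a vintage portrait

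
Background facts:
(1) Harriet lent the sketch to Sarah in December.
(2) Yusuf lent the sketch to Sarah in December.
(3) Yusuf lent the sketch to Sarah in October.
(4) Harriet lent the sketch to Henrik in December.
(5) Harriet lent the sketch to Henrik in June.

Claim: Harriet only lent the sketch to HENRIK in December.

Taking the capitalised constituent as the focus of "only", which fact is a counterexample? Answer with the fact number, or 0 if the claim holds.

Focus (in capitals) is "Henrik" — the recipient. "Only" excludes alternative recipients while holding fixed agent = Harriet, thing = the sketch, setting = in December.
Fact (1) shares the background but differs in recipient (Sarah) — a counterexample.

1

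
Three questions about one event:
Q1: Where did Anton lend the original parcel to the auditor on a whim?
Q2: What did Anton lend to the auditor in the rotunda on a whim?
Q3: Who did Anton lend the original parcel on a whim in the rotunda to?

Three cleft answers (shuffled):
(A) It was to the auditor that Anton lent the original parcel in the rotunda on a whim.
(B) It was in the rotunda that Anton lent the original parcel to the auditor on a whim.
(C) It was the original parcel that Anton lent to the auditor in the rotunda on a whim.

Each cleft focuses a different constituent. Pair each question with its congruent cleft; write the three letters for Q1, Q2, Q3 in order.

Q1 asks about the location; cleft (B) focuses "in the rotunda", which is the location — so Q1 → B.
Q2 asks about the direct object; cleft (C) focuses "the original parcel", which is the direct object — so Q2 → C.
Q3 asks about the recipient; cleft (A) focuses "to the auditor", which is the recipient — so Q3 → A.
Mapping: Q1→B, Q2→C, Q3→A.

BCA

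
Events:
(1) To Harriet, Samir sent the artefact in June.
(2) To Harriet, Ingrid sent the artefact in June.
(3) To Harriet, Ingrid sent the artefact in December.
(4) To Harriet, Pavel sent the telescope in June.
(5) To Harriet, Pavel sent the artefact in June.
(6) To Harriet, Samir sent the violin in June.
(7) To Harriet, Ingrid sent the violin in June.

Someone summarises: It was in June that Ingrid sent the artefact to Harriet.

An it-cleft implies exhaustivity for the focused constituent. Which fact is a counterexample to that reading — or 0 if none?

3

Focus of the cleft: "in June" (the setting). Presupposed background: same agent, thing, recipient (Ingrid / the artefact / Harriet).
Exhaustivity: in June is the only setting satisfying that background.
Fact (3) shares the background but with setting = in December; exhaustivity is violated.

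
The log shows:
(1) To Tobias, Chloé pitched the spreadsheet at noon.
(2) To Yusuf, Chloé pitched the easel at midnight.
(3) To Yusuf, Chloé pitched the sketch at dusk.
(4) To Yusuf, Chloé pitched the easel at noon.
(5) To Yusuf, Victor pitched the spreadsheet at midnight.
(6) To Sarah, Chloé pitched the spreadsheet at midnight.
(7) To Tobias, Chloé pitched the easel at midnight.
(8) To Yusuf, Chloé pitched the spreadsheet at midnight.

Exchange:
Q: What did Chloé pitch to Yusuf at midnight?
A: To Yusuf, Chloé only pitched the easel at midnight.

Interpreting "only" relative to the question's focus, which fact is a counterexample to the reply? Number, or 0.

The question "What did ...?" targets the thing, so in the reply the focus falls on "the easel".
"Only" then excludes alternative things while the background — agent = Chloé, recipient = Yusuf, setting = at midnight — is held fixed.
Fact (8) keeps agent = Chloé, recipient = Yusuf, setting = at midnight but has thing = the spreadsheet; that refutes the reply.
(Fact (7) would refute a reading with focus on the recipient — but that is not what the question asks.)

8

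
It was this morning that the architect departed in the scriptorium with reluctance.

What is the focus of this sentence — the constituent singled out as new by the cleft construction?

In an it-cleft "It was X that/who ...", the clefted constituent X is the focus; the that/who-clause expresses the presupposed open proposition.
Here the focus is "this morning". The backgrounded (presupposed) material includes "the architect", "with reluctance" and "in the scriptorium".

this morning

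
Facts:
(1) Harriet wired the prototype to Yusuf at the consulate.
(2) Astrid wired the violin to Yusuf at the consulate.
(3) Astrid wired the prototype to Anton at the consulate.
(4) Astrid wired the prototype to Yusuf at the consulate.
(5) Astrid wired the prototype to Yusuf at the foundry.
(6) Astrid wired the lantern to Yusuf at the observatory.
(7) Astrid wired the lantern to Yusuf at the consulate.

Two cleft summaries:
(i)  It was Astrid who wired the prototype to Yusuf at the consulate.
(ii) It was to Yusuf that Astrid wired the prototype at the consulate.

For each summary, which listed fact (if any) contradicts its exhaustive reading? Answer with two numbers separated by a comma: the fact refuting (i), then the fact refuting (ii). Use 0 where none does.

(i): focus "Astrid". Looking for same thing, recipient, setting (the prototype / Yusuf / at the consulate) with some other agent — fact (1) has Harriet there. Refuted.
(ii): focus "Yusuf". Looking for same agent, thing, setting (Astrid / the prototype / at the consulate) with some other recipient — fact (3) has Anton there. Refuted.

1, 3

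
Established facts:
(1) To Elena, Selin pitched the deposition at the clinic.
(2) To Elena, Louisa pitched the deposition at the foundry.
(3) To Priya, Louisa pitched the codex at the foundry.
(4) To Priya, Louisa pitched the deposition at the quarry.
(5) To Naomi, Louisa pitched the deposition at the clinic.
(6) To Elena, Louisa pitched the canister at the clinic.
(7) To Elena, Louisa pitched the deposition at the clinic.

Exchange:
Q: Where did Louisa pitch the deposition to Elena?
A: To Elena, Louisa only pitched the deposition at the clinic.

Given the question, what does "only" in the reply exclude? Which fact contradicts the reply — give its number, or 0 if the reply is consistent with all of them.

2

Answering "Where did ...?" puts focus on the setting — here, "at the clinic".
So "only" ranges over settings; the rest (same agent, thing, recipient (Louisa / the deposition / Elena)) is presupposed.
Fact (2) keeps same agent, thing, recipient (Louisa / the deposition / Elena) but has setting = at the foundry; that refutes the reply.
(Fact (6) would refute a reading with focus on the thing — but that is not what the question asks.)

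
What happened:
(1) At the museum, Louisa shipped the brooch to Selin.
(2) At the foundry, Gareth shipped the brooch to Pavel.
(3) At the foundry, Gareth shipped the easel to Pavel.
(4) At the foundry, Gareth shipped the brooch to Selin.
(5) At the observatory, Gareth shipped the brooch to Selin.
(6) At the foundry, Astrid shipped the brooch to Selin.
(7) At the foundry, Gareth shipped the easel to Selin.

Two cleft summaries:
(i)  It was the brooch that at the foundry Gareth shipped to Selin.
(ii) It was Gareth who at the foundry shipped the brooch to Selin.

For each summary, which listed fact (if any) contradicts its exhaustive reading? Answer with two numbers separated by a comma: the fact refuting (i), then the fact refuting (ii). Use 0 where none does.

7, 6

Summary (i) focuses "the brooch" (the thing); background agent = Gareth, recipient = Selin, setting = at the foundry. Fact (7) matches that background with thing = the easel — refutes (i).
Summary (ii) focuses "Gareth" (the agent); background thing = the brooch, recipient = Selin, setting = at the foundry. Fact (6) matches that background with agent = Astrid — refutes (ii).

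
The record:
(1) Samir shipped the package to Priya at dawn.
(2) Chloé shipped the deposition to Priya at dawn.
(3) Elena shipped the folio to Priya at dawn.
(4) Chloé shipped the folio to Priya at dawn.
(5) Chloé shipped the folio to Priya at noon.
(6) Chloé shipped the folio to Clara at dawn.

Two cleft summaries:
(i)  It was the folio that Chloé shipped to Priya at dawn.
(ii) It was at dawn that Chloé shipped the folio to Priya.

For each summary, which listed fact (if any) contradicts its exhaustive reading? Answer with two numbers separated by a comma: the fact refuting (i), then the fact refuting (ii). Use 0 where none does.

2, 5

(i): focus "the folio". Looking for same agent, recipient, setting (Chloé / Priya / at dawn) with some other thing — fact (2) has the deposition there. Refuted.
(ii): focus "at dawn". Looking for same agent, thing, recipient (Chloé / the folio / Priya) with some other setting — fact (5) has at noon there. Refuted.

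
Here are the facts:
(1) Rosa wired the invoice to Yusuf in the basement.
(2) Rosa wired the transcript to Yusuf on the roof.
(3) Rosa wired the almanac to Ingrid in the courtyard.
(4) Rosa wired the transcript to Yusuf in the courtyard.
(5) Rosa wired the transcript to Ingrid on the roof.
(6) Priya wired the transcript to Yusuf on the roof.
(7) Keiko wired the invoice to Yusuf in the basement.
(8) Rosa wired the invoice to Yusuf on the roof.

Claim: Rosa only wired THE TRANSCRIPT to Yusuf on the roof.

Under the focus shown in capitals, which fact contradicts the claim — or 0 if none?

8

Focus (in capitals) is "the transcript" — the thing. "Only" excludes alternative things while holding fixed agent = Rosa, recipient = Yusuf, setting = on the roof.
Fact (8) matches on agent = Rosa, recipient = Yusuf, setting = on the roof, but has thing = the invoice instead. That refutes the claim.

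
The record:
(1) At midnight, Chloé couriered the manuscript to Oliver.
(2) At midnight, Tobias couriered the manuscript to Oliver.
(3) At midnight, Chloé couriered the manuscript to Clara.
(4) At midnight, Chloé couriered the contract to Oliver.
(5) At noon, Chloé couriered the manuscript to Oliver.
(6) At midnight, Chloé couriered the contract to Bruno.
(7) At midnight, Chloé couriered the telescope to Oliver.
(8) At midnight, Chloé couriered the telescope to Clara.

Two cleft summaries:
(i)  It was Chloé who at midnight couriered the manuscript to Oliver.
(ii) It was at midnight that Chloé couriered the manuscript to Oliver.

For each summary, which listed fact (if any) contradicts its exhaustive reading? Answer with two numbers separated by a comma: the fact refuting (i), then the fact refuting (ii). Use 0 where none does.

Summary (i) focuses "Chloé" (the agent); background thing = the manuscript, recipient = Oliver, setting = at midnight. Fact (2) matches that background with agent = Tobias — refutes (i).
Summary (ii) focuses "at midnight" (the setting); background agent = Chloé, thing = the manuscript, recipient = Oliver. Fact (5) matches that background with setting = at noon — refutes (ii).

2, 5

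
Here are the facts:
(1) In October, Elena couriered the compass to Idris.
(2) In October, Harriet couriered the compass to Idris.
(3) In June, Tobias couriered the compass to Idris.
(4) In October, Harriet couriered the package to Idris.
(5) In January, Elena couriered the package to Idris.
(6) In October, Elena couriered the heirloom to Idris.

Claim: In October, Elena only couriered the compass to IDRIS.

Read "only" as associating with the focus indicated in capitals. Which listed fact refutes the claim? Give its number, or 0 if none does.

0

Focus (in capitals) is "Idris" — the recipient. "Only" excludes alternative recipients while holding fixed Elena as agent and the compass as thing and in October as setting.
Every other fact changes something in the background, not just the recipient. Nothing refutes the claim.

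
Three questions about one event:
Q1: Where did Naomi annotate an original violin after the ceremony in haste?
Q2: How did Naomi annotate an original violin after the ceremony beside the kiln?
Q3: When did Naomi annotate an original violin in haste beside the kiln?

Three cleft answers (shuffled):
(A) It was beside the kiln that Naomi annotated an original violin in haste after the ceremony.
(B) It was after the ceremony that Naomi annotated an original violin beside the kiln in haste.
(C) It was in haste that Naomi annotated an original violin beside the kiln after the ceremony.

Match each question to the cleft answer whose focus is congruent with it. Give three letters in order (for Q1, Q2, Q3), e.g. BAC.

ACB

Q1 asks about the location; cleft (A) focuses "beside the kiln", which is the location — so Q1 → A.
Q2 asks about the manner; cleft (C) focuses "in haste", which is the manner — so Q2 → C.
Q3 asks about the time; cleft (B) focuses "after the ceremony", which is the time — so Q3 → B.
Mapping: Q1→A, Q2→C, Q3→B.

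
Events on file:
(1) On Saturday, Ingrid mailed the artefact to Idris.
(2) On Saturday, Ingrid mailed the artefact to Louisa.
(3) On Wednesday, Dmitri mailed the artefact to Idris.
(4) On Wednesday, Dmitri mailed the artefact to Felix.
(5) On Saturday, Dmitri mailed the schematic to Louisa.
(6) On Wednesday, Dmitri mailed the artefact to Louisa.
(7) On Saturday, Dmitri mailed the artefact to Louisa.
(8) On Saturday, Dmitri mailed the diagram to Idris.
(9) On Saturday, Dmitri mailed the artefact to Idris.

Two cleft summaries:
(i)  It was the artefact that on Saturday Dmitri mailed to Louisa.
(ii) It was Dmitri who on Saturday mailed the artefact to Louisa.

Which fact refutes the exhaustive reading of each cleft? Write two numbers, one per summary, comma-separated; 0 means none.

(i): focus "the artefact". Looking for agent = Dmitri, recipient = Louisa, setting = on Saturday with some other thing — fact (5) has the schematic there. Refuted.
(ii): focus "Dmitri". Looking for thing = the artefact, recipient = Louisa, setting = on Saturday with some other agent — fact (2) has Ingrid there. Refuted.

5, 2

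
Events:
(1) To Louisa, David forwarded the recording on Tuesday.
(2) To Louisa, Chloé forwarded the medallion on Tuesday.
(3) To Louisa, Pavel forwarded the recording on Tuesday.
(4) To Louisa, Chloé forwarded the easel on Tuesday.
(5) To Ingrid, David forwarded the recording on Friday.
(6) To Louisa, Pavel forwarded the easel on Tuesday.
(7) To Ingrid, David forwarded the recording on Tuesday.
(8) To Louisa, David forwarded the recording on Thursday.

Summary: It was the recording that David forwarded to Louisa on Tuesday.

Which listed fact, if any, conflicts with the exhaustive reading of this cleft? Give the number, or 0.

Focus of the cleft: "the recording" (the thing). Presupposed background: same agent, recipient, setting (David / Louisa / on Tuesday).
The exhaustive reading says no other thing fits that background.
No listed fact matches the background with a different thing. Exhaustivity holds.

0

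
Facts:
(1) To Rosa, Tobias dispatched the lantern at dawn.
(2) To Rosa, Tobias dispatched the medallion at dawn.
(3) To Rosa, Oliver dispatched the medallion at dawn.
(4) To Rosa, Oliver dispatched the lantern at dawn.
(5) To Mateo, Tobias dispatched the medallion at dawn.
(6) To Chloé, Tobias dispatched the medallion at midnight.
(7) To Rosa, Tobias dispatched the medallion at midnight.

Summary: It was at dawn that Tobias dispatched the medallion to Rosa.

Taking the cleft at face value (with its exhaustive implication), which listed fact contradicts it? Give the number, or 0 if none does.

Focus of the cleft: "at dawn" (the setting). Presupposed background: same agent, thing, recipient (Tobias / the medallion / Rosa).
The exhaustive reading says no other setting fits that background.
Fact (7) shares the background but with setting = at midnight; exhaustivity is violated.

7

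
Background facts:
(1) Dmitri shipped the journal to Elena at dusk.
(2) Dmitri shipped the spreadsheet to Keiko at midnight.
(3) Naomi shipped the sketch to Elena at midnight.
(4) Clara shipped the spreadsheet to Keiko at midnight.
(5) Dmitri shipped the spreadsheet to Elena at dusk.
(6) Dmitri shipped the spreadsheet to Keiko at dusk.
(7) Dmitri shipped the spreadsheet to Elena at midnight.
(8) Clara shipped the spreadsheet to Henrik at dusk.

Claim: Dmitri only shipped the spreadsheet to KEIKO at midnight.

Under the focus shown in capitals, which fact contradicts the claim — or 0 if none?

7

Focus (in capitals) is "Keiko" — the recipient. "Only" excludes alternative recipients while holding fixed Dmitri as agent and the spreadsheet as thing and at midnight as setting.
Fact (7) shares the background but differs in recipient (Elena) — a counterexample.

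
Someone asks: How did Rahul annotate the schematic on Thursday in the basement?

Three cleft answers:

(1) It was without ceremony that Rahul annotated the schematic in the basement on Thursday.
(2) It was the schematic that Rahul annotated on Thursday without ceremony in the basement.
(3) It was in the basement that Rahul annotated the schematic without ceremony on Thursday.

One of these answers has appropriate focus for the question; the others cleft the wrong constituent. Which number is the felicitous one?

The question word "how" targets the manner.
Option (1) clefts "without ceremony" — that matches what the question asks about.
Option (2) clefts "the schematic" — the direct object, not what was asked.
Option (3) clefts "in the basement" — the location, not what was asked.
So the congruent reply is (1).

1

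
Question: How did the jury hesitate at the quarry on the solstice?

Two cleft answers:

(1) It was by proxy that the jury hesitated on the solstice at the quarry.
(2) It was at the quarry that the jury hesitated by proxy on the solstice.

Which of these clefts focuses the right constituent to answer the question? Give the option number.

1

The question word "how" targets the manner.
Option (1) clefts "by proxy" — that matches what the question asks about.
Option (2) clefts "at the quarry" — the location, not what was asked.
So the congruent reply is (1).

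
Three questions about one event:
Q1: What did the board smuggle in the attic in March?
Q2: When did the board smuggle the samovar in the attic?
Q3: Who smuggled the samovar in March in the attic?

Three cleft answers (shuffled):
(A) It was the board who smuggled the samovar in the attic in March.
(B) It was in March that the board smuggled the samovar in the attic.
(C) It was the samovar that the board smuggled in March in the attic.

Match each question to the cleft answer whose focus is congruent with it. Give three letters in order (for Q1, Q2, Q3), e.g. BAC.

Q1 asks about the direct object; cleft (C) focuses "the samovar", which is the direct object — so Q1 → C.
Q2 asks about the time; cleft (B) focuses "in March", which is the time — so Q2 → B.
Q3 asks about the subject (agent); cleft (A) focuses "the board", which is the subject (agent) — so Q3 → A.
Mapping: Q1→C, Q2→B, Q3→A.

CBA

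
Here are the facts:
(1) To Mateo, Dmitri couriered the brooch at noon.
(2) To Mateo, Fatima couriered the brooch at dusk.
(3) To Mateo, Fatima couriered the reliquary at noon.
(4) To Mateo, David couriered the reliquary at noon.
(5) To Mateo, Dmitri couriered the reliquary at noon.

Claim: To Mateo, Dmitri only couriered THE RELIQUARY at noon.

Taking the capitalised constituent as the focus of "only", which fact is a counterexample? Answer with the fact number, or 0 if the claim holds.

1

Focus (in capitals) is "the reliquary" — the thing. "Only" excludes alternative things while holding fixed Dmitri as agent and Mateo as recipient and at noon as setting.
Fact (1) shares the background but differs in thing (the brooch) — a counterexample.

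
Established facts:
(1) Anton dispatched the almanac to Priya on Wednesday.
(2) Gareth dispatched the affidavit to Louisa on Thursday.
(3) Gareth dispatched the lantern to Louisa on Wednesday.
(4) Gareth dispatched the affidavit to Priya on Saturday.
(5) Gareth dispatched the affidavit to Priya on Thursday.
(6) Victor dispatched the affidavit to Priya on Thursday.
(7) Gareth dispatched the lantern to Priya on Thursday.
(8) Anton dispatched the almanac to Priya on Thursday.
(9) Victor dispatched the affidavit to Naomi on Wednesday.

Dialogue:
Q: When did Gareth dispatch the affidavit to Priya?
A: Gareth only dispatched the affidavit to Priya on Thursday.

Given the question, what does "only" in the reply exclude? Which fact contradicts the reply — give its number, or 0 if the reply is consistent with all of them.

Answering "When did ...?" puts focus on the setting — here, "on Thursday".
"Only" then excludes alternative settings while the background — agent = Gareth, thing = the affidavit, recipient = Priya — is held fixed.
Fact (4) shares the background with a different setting (on Saturday) — counterexample.
(Fact (7) would refute a reading with focus on the thing — but that is not what the question asks.)

4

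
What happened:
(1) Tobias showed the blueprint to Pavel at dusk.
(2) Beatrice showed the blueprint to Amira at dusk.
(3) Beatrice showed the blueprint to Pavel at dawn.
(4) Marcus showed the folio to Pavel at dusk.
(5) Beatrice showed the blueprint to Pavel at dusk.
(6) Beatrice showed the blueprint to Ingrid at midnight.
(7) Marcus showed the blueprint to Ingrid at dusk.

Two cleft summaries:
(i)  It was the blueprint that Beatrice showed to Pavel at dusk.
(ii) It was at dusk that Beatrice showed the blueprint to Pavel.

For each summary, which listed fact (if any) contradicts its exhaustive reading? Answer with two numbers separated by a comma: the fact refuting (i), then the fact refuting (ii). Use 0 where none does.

(i): focus "the blueprint". No fact shares same agent, recipient, setting (Beatrice / Pavel / at dusk) with a different thing. 0.
(ii): focus "at dusk". Looking for same agent, thing, recipient (Beatrice / the blueprint / Pavel) with some other setting — fact (3) has at dawn there. Refuted.

0, 3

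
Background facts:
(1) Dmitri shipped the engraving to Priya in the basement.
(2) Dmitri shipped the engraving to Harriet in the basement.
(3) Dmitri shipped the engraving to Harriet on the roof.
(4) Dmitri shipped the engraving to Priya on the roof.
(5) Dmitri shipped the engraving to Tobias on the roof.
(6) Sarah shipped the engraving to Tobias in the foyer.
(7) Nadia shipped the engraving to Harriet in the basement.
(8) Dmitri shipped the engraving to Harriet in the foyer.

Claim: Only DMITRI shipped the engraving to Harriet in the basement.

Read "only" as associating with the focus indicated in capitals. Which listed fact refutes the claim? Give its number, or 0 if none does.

Focus (in capitals) is "Dmitri" — the agent. "Only" excludes alternative agents while holding fixed same thing, recipient, setting (the engraving / Harriet / in the basement).
Fact (7) shares the background but differs in agent (Nadia) — a counterexample.

7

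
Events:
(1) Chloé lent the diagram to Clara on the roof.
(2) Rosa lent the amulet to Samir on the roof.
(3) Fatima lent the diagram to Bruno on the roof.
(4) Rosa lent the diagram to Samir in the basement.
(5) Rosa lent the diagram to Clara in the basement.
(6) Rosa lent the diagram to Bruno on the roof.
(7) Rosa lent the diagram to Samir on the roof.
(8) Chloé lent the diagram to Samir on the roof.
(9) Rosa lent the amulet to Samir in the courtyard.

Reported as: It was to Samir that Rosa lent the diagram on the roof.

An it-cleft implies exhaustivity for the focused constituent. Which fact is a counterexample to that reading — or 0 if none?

The cleft puts "Samir" in focus and presupposes the open proposition with Rosa as agent and the diagram as thing and on the roof as setting.
The exhaustive reading says no other recipient fits that background.
Fact (6) shares the background but with recipient = Bruno; exhaustivity is violated.

6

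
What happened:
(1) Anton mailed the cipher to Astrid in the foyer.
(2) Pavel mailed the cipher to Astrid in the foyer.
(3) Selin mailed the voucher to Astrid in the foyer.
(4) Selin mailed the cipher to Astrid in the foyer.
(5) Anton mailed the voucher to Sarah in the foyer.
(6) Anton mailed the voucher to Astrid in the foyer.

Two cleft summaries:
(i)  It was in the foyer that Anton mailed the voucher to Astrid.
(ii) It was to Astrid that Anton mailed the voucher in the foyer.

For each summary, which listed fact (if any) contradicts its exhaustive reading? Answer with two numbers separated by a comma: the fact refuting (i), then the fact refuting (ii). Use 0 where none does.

(i): focus "in the foyer". No fact shares same agent, thing, recipient (Anton / the voucher / Astrid) with a different setting. 0.
(ii): focus "Astrid". Looking for same agent, thing, setting (Anton / the voucher / in the foyer) with some other recipient — fact (5) has Sarah there. Refuted.

0, 5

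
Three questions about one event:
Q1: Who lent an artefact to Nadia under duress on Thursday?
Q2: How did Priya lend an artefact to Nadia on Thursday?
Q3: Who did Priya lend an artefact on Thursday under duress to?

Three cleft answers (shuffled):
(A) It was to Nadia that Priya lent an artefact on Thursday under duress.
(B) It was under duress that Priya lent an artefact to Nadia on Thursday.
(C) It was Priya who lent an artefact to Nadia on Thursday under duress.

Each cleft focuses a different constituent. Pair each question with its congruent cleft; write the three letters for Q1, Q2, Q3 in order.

Q1 asks about the subject (agent); cleft (C) focuses "Priya", which is the subject (agent) — so Q1 → C.
Q2 asks about the manner; cleft (B) focuses "under duress", which is the manner — so Q2 → B.
Q3 asks about the recipient; cleft (A) focuses "to Nadia", which is the recipient — so Q3 → A.
Mapping: Q1→C, Q2→B, Q3→A.

CBA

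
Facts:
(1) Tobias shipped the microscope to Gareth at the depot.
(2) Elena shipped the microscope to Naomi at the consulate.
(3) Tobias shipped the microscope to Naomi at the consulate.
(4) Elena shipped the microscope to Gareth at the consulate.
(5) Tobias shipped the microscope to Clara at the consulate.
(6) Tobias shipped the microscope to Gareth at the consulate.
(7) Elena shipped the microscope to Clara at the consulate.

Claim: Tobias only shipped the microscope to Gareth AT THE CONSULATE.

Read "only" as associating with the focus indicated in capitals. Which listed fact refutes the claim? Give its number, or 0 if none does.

The capitals mark "at the consulate" as focus. So "only" rules out other settings, with the rest (agent = Tobias, thing = the microscope, recipient = Gareth) as background.
Fact (1) shares the background but differs in setting (at the depot) — a counterexample.

1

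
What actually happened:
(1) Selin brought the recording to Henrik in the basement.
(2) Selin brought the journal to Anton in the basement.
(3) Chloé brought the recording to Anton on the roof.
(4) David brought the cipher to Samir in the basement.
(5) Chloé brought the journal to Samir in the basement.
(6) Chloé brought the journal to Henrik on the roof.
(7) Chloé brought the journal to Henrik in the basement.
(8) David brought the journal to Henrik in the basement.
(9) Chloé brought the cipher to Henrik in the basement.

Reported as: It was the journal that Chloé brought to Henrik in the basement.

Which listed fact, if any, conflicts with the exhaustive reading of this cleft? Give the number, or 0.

9

Focus of the cleft: "the journal" (the thing). Presupposed background: agent = Chloé, recipient = Henrik, setting = in the basement.
The exhaustive reading says no other thing fits that background.
Fact (9) shares the background but with thing = the cipher; exhaustivity is violated.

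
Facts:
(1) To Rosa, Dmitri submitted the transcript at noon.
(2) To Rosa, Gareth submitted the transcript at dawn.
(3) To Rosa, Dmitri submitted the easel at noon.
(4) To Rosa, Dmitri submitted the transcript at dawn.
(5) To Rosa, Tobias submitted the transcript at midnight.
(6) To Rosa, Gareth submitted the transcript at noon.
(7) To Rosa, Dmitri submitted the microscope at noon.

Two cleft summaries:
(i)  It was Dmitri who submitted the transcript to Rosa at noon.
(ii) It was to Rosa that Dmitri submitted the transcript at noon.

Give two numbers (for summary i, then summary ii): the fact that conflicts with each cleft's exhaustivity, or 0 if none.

6, 0

Summary (i) focuses "Dmitri" (the agent); background thing = the transcript, recipient = Rosa, setting = at noon. Fact (6) matches that background with agent = Gareth — refutes (i).
Summary (ii) focuses "Rosa" (the recipient); background agent = Dmitri, thing = the transcript, setting = at noon. No fact matches that background with a different recipient, so 0.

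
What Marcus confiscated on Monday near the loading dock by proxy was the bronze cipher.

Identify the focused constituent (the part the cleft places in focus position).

In a pseudo-cleft "What ... was X", the post-copular constituent X is the focus.
Here the focus is "the bronze cipher". The backgrounded (presupposed) material includes "Marcus", "by proxy", "near the loading dock" and "on Monday".

the bronze cipher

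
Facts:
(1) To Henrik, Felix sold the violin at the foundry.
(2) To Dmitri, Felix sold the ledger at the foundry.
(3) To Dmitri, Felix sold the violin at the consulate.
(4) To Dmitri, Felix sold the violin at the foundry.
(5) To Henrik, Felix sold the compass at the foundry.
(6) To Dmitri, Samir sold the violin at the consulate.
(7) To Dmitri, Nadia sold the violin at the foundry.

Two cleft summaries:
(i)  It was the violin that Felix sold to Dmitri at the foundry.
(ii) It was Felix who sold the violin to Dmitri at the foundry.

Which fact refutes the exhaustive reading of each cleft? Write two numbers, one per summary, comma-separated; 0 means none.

(i): focus "the violin". Looking for agent = Felix, recipient = Dmitri, setting = at the foundry with some other thing — fact (2) has the ledger there. Refuted.
(ii): focus "Felix". Looking for thing = the violin, recipient = Dmitri, setting = at the foundry with some other agent — fact (7) has Nadia there. Refuted.

2, 7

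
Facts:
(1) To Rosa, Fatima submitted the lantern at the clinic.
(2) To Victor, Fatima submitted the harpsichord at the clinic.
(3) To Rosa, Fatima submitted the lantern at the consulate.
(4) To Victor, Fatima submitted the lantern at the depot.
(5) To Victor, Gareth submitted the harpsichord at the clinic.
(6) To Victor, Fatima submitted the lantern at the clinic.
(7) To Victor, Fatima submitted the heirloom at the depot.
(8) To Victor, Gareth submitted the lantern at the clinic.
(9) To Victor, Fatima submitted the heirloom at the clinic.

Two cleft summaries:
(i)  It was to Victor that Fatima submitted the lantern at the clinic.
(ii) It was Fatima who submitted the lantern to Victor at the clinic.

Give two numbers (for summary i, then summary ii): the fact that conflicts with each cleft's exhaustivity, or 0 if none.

1, 8

Summary (i) focuses "Victor" (the recipient); background same agent, thing, setting (Fatima / the lantern / at the clinic). Fact (1) matches that background with recipient = Rosa — refutes (i).
Summary (ii) focuses "Fatima" (the agent); background same thing, recipient, setting (the lantern / Victor / at the clinic). Fact (8) matches that background with agent = Gareth — refutes (ii).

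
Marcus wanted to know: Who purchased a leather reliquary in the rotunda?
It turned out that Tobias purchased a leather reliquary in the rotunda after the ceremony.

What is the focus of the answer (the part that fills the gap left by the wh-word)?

The wh-word "who" asks about the subject (agent).
In the answer, "a leather reliquary" and "in the rotunda" are given — repeated from the question.
"after the ceremony" is also new, but it specifies the time, which is not what the question asks about — so it is not the focus.
The constituent filling the subject (agent) gap is "Tobias"; that is the focus.

Tobias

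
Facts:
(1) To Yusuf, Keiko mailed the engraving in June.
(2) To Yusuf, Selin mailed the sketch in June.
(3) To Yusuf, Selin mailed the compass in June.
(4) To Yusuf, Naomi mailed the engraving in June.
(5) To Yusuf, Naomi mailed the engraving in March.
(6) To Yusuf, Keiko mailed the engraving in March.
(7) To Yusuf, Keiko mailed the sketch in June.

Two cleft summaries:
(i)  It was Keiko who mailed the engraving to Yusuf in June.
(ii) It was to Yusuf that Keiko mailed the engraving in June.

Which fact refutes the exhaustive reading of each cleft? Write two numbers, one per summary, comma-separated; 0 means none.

(i): focus "Keiko". Looking for thing = the engraving, recipient = Yusuf, setting = in June with some other agent — fact (4) has Naomi there. Refuted.
(ii): focus "Yusuf". No fact shares agent = Keiko, thing = the engraving, setting = in June with a different recipient. 0.

4, 0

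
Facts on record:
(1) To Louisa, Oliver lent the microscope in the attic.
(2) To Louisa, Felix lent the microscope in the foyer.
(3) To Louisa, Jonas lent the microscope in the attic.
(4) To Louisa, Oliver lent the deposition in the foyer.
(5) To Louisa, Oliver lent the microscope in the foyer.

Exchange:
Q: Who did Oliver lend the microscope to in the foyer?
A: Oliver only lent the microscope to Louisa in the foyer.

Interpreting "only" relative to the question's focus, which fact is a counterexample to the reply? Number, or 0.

0

The question "Who did ... to ...?" targets the recipient, so in the reply the focus falls on "Louisa".
So "only" ranges over recipients; the rest (same agent, thing, setting (Oliver / the microscope / in the foyer)) is presupposed.
No listed fact shares that background with another recipient. Nothing contradicts the reply.
(Fact (4) would refute a reading with focus on the thing — but that is not what the question asks.)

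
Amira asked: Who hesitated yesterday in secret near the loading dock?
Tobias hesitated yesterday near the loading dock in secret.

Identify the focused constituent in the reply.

Tobias

The wh-word "who" asks about the subject (agent).
In the answer, "in secret", "near the loading dock" and "yesterday" are given — repeated from the question.
The constituent filling the subject (agent) gap is "Tobias"; that is the focus and would carry nuclear stress.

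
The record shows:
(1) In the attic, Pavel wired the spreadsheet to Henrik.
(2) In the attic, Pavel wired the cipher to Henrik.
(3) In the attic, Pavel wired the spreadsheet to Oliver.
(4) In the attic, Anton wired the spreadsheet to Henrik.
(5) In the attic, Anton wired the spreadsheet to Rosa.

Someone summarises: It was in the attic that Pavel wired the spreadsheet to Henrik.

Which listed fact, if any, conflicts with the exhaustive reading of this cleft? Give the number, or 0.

The cleft puts "in the attic" in focus and presupposes the open proposition with same agent, thing, recipient (Pavel / the spreadsheet / Henrik).
Exhaustivity: in the attic is the only setting satisfying that background.
No listed fact matches the background with a different setting. Exhaustivity holds.

0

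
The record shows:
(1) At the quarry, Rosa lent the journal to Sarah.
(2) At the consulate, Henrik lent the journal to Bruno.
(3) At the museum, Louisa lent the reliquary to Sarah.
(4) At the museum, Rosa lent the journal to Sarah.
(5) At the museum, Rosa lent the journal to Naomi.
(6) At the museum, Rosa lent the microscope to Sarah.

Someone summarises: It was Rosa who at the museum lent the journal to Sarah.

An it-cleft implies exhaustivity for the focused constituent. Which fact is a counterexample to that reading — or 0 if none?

The cleft puts "Rosa" in focus and presupposes the open proposition with same thing, recipient, setting (the journal / Sarah / at the museum).
The exhaustive reading says no other agent fits that background.
No listed fact matches the background with a different agent. Exhaustivity holds.

0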